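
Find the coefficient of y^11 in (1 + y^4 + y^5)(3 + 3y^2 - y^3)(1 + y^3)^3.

(1 + y^4 + y^5) has coefficients 1,0,0,0,1,1 for degrees 0…5.
(3 + 3y^2 - y^3) has coefficients 3,0,3,-1,0,0,0,0,0,0,0,0 for degrees 0…11.
Finally multiplying by (1 + y^3)^3, the product of all factors after the first has coefficients 3,0,3,8,0,9,6,0,9,0,0,3 for degrees 0…11.
[y^11] = 1·3 + 1·0 + 1·6 = 9.

9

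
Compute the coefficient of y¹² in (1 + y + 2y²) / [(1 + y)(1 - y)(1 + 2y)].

5461

Partial fractions give a closed form: a_n = (-1)·(-1)^n + (2/3)·1^n + (4/3)·(-2)^n.
At n = 12: a_12 = 5461.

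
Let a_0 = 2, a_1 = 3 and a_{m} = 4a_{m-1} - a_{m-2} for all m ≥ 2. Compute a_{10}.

372858

The ordinary generating function has denominator 1 - 4t + t^2.
Iterating the recurrence: a_0,…,a_{10} = 2, 3, 10, 37, 138, 515, 1922, 7173, 26770, 99907, 372858.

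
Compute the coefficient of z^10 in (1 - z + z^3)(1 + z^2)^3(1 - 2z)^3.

-22

(1 - z + z^3) has coefficients 1,-1,0,1 for degrees 0…3.
(1 + z^2)^3 has coefficients 1,0,3,0,3,0,1,0,0,0,0 for degrees 0…10.
Finally multiplying by (1 - 2z)^3, the product of all factors after the first has coefficients 1,-6,15,-26,39,-42,37,-30,12,-8,0 for degrees 0…10.
[z^10] = 1·0 − 1·(-8) + 1·(-30) = -22.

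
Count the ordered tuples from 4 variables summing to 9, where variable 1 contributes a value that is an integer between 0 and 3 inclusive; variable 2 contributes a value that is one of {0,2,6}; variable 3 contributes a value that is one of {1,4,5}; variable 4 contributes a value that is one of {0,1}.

7

The generating function for the choices is (1 + q + q^2 + q^3)·(1 + q^2 + q^6)·(q + q^4 + q^5)·(1 + q); the count is [q^9].
(1 + q + q^2 + q^3) has coefficients 1,1,1,1 for degrees 0…3.
(1 + q^2 + q^6) has coefficients 1,0,1,0,0,0,1,0,0,0 for degrees 0…9.
Multiplying by (q + q^4 + q^5) gives running coefficients 0,1,0,1,1,1,1,2,0,0 for degrees 0…9.
Finally multiplying by (1 + q), the product of all factors after the first has coefficients 0,1,1,1,2,2,2,3,2,0 for degrees 0…9.
[q^9] = 1·0 + 1·2 + 1·3 + 1·2 = 7.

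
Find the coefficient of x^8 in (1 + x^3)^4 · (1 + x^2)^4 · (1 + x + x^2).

(1 + x^3)^4 has coefficients 1,0,0,4,0,0,6,0,0 for degrees 0…8.
(1 + x^2)^4 has coefficients 1,0,4,0,6,0,4,0,1 for degrees 0…8.
Finally multiplying by (1 + x + x^2), the product of all factors after the first has coefficients 1,1,5,4,10,6,10,4,5 for degrees 0…8.
[x^8] = 1·5 + 4·6 + 6·5 = 59.

59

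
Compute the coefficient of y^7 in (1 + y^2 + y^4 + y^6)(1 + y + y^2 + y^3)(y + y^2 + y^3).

(1 + y^2 + y^4 + y^6) has coefficients 1,0,1,0,1,0,1 for degrees 0…6.
(1 + y + y^2 + y^3) has coefficients 1,1,1,1,0,0,0,0 for degrees 0…7.
Finally multiplying by (y + y^2 + y^3), the product of all factors after the first has coefficients 0,1,2,3,3,2,1,0 for degrees 0…7.
[y^7] = 1·0 + 1·2 + 1·3 + 1·1 = 6.

6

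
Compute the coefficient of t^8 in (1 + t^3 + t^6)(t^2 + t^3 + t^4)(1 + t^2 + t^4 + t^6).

(1 + t^3 + t^6) has coefficients 1,0,0,1,0,0,1 for degrees 0…6.
(t^2 + t^3 + t^4) has coefficients 0,0,1,1,1,0,0,0,0 for degrees 0…8.
Finally multiplying by (1 + t^2 + t^4 + t^6), the product of all factors after the first has coefficients 0,0,1,1,2,1,2,1,2 for degrees 0…8.
[t^8] = 1·2 + 1·1 + 1·1 = 4.

4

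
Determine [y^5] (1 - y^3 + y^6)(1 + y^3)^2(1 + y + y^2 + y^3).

1

(1 - y^3 + y^6) has coefficients 1,0,0,-1,0,0 for degrees 0…5.
(1 + y^3)^2 has coefficients 1,0,0,2,0,0 for degrees 0…5.
Finally multiplying by (1 + y + y^2 + y^3), the product of all factors after the first has coefficients 1,1,1,3,2,2 for degrees 0…5.
[y^5] = 1·2 − 1·1 = 1.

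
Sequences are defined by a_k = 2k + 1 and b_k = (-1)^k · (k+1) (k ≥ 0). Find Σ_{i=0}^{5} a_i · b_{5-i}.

Write out a_i and b_{5-i} for i = 0,…,5 and sum the products.
Σ = 1·(-6) + 3·5 + 5·(-4) + 7·3 + 9·(-2) + 11·1 = 3.

3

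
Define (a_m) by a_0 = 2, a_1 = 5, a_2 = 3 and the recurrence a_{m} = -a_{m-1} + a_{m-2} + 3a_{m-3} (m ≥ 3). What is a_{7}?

10

The ordinary generating function has denominator 1 + q - q^2 - 3q^3.
Iterating the recurrence: a_0,…,a_{7} = 2, 5, 3, 8, 10, 7, 27, 10.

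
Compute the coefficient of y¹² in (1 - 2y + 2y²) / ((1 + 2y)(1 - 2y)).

The denominator gives the recurrence a_n = 4a_(n−2) for n ≥ 3; the numerator fixes a_0 = 1, a_1 = -2, a_2 = 6.
Iterating: 1, -2, 6, -8, 24, -32, 96, -128, 384, -512, 1536, -2048, 6144, so a_12 = 6144.

6144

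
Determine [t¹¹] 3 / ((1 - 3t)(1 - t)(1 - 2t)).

2366910

The denominator gives the recurrence a_n = 6a_(n−1) − 11a_(n−2) + 6a_(n−3) for n ≥ 3; the numerator fixes a_0 = 3, a_1 = 18, a_2 = 75.
Iterating: 3, 18, 75, 270, 903, 2898, 9075, 27990, 85503, 259578, 784875, 2366910, so a_11 = 2366910.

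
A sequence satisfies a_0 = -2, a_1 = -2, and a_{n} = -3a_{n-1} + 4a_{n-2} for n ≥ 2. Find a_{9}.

The ordinary generating function has denominator 1 + 3y - 4y^2.
Iterating the recurrence: a_0,…,a_{9} = -2, -2, -2, -2, -2, -2, -2, -2, -2, -2.

-2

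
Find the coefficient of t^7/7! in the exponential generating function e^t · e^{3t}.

16384

The EGF product rule gives c_7 = Σ_{k_1+k_2=7} C(7; k_1,k_2) · ∏ g_i(k_i), where e^t gives (1)^k; e^{3t} gives (3)^k.
g_1(k) for k = 0…7: 1, 1, 1, 1, 1, 1, 1, 1.
g_2(k) for k = 0…7: 1, 3, 9, 27, 81, 243, 729, 2187.
c_7 = Σ_k C(7,k)·g_1(k)·g_2(7−k) = 1·1·2187 + 7·1·729 + 21·1·243 + 35·1·81 + 35·1·27 + 21·1·9 + 7·1·3 + 1·1·1 = 2187 + 5103 + 5103 + 2835 + 945 + 189 + 21 + 1 = 16384.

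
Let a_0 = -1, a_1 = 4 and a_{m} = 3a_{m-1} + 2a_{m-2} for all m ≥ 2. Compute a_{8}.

The ordinary generating function has denominator 1 - 3y - 2y^2.
Iterating the recurrence: a_0,…,a_{8} = -1, 4, 10, 38, 134, 478, 1702, 6062, 21590.

21590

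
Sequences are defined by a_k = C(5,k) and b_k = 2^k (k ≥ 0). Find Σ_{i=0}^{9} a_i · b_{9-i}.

3888

Write out a_i and b_{9-i} for i = 0,…,9 and sum the products.
Σ = 1·512 + 5·256 + 10·128 + 10·64 + 5·32 + 1·16 + 0·8 + 0·4 + 0·2 + 0·1 = 3888.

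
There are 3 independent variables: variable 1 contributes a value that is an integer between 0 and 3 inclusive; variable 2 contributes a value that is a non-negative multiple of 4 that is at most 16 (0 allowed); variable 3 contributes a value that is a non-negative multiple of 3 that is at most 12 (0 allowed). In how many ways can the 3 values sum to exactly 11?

The generating function for the choices is (1 + q + q^2 + q^3)·(1 + q^4 + q^8 + q^12 + q^16)·(1 + q^3 + q^6 + q^9 + q^12); the count is [q^11].
(1 + q + q^2 + q^3) has coefficients 1,1,1,1 for degrees 0…3.
(1 + q^4 + q^8 + q^12 + q^16) has coefficients 1,0,0,0,1,0,0,0,1,0,0,0 for degrees 0…11.
Finally multiplying by (1 + q^3 + q^6 + q^9 + q^12), the product of all factors after the first has coefficients 1,0,0,1,1,0,1,1,1,1,1,1 for degrees 0…11.
[q^11] = 1·1 + 1·1 + 1·1 + 1·1 = 4.

4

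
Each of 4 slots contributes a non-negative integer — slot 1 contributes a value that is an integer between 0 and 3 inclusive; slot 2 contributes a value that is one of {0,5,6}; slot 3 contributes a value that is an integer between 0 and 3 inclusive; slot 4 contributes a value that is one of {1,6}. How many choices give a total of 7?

6

The generating function for the choices is (1 + x + x^2 + x^3)·(1 + x^5 + x^6)·(1 + x + x^2 + x^3)·(x + x^6); the count is [x^7].
(1 + x + x^2 + x^3) has coefficients 1,1,1,1 for degrees 0…3.
(1 + x^5 + x^6) has coefficients 1,0,0,0,0,1,1,0 for degrees 0…7.
Multiplying by (1 + x + x^2 + x^3) gives running coefficients 1,1,1,1,0,1,2,2 for degrees 0…7.
Finally multiplying by (x + x^6), the product of all factors after the first has coefficients 0,1,1,1,1,0,2,3 for degrees 0…7.
[x^7] = 1·3 + 1·2 + 1·0 + 1·1 = 6.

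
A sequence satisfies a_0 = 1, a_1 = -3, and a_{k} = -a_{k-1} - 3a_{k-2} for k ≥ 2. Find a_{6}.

The ordinary generating function has denominator 1 + q + 3q^2.
Iterating the recurrence: a_0,…,a_{6} = 1, -3, 0, 9, -9, -18, 45.

45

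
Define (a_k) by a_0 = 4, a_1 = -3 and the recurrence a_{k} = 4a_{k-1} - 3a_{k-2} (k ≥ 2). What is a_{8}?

The ordinary generating function has denominator 1 - 4x + 3x^2.
Iterating the recurrence: a_0,…,a_{8} = 4, -3, -24, -87, -276, -843, -2544, -7647, -22956.

-22956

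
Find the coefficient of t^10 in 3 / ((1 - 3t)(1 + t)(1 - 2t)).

394485

Partial fractions give a closed form: a_n = (27/4)·3^n + (1/4)·(-1)^n + (-4)·2^n.
At n = 10: a_10 = 394485.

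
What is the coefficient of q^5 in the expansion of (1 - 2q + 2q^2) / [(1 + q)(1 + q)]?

The denominator gives the recurrence a_n = −2a_(n−1) − a_(n−2) for n ≥ 3; the numerator fixes a_0 = 1, a_1 = -4, a_2 = 9.
Iterating: 1, -4, 9, -14, 19, -24, so a_5 = -24.

-24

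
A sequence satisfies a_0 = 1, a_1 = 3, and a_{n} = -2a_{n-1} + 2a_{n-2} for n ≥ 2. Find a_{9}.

The ordinary generating function has denominator 1 + 2z - 2z^2.
Iterating the recurrence: a_0,…,a_{9} = 1, 3, -4, 14, -36, 100, -272, 744, -2032, 5552.

5552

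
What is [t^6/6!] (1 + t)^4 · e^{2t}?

The EGF product rule gives c_6 = Σ_{k_1+k_2=6} C(6; k_1,k_2) · ∏ g_i(k_i), where (1+t)^4 gives the falling factorial (4)_k; e^{2t} gives (2)^k.
g_1(k) for k = 0…6: 1, 4, 12, 24, 24, 0, 0.
g_2(k) for k = 0…6: 1, 2, 4, 8, 16, 32, 64.
c_6 = Σ_k C(6,k)·g_1(k)·g_2(6−k) = 1·1·64 + 6·4·32 + 15·12·16 + 20·24·8 + 15·24·4 = 64 + 768 + 2880 + 3840 + 1440 = 8992.

8992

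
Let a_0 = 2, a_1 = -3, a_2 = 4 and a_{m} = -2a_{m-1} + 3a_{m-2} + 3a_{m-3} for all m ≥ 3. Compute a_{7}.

-506

The ordinary generating function has denominator 1 + 2x - 3x^2 - 3x^3.
Iterating the recurrence: a_0,…,a_{7} = 2, -3, 4, -11, 25, -71, 184, -506.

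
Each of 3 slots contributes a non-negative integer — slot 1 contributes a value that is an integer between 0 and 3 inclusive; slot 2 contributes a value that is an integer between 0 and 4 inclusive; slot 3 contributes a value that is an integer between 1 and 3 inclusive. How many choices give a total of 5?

11

The generating function for the choices is (1 + t + t^2 + t^3)·(1 + t + t^2 + t^3 + t^4)·(t + t^2 + t^3); the count is [t^5].
(1 + t + t^2 + t^3) has coefficients 1,1,1,1 for degrees 0…3.
(1 + t + t^2 + t^3 + t^4) has coefficients 1,1,1,1,1,0 for degrees 0…5.
Finally multiplying by (t + t^2 + t^3), the product of all factors after the first has coefficients 0,1,2,3,3,3 for degrees 0…5.
[t^5] = 1·3 + 1·3 + 1·3 + 1·2 = 11.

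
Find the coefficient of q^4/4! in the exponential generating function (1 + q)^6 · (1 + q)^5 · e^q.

12585

The EGF product rule gives c_4 = Σ_{k_1+k_2+k_3=4} C(4; k_1,k_2,k_3) · ∏ g_i(k_i), where (1+q)^6 gives the falling factorial (6)_k; (1+q)^5 gives the falling factorial (5)_k; e^q gives (1)^k.
g_1(k) for k = 0…4: 1, 6, 30, 120, 360.
g_2(k) for k = 0…4: 1, 5, 20, 60, 120.
g_3(k) for k = 0…4: 1, 1, 1, 1, 1.
First combine the last two factors: h(k) = Σ_j C(k,j)·g_2(j)·g_3(k−j) for k = 0…4: 1, 6, 31, 136, 501.
c_4 = Σ_k C(4,k)·g_1(k)·h(4−k) = 1·1·501 + 4·6·136 + 6·30·31 + 4·120·6 + 1·360·1 = 501 + 3264 + 5580 + 2880 + 360 = 12585.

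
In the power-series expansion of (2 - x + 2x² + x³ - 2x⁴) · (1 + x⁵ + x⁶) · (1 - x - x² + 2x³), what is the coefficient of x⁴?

-7

(2 - x + 2x² + x³ - 2x⁴) has coefficients 2,-1,2,1,-2 for degrees 0…4.
(1 + x⁵ + x⁶) has coefficients 1,0,0,0,0 for degrees 0…4.
Finally multiplying by (1 - x - x² + 2x³), the product of all factors after the first has coefficients 1,-1,-1,2,0 for degrees 0…4.
[x⁴] = 2·0 − 1·2 + 2·(-1) + 1·(-1) − 2·1 = -7.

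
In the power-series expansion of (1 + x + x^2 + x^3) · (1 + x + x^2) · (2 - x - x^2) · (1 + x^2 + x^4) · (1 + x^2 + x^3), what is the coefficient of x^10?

(1 + x + x^2 + x^3) has coefficients 1,1,1,1 for degrees 0…3.
(1 + x + x^2) has coefficients 1,1,1,0,0,0,0,0,0,0,0 for degrees 0…10.
Multiplying by (2 - x - x^2) gives running coefficients 2,1,0,-2,-1,0,0,0,0,0,0 for degrees 0…10.
Multiplying by (1 + x^2 + x^4) gives running coefficients 2,1,2,-1,1,-1,-1,-2,-1,0,0 for degrees 0…10.
Finally multiplying by (1 + x^2 + x^3), the product of all factors after the first has coefficients 2,1,4,2,4,0,-1,-2,-3,-3,-3 for degrees 0…10.
[x^10] = 1·(-3) + 1·(-3) + 1·(-3) + 1·(-2) = -11.

-11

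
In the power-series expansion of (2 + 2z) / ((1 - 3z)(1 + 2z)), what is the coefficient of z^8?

10600

Partial fractions give a closed form: a_n = (8/5)·3^n + (2/5)·(-2)^n.
At n = 8: a_8 = 10600.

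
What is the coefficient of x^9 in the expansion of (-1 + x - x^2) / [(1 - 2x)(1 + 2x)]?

256

The denominator gives the recurrence a_n = 4a_(n−2) for n ≥ 3; the numerator fixes a_0 = -1, a_1 = 1, a_2 = -5.
Iterating: -1, 1, -5, 4, -20, 16, -80, 64, -320, 256, so a_9 = 256.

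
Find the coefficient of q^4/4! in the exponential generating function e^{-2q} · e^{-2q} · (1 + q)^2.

The EGF product rule gives c_4 = Σ_{k_1+k_2+k_3=4} C(4; k_1,k_2,k_3) · ∏ g_i(k_i), where e^{-2q} gives (-2)^k; e^{-2q} gives (-2)^k; (1+q)^2 gives the falling factorial (2)_k.
g_1(k) for k = 0…4: 1, -2, 4, -8, 16.
g_2(k) for k = 0…4: 1, -2, 4, -8, 16.
g_3(k) for k = 0…4: 1, 2, 2, 0, 0.
First combine the last two factors: h(k) = Σ_j C(k,j)·g_2(j)·g_3(k−j) for k = 0…4: 1, 0, -2, 4, 0.
c_4 = Σ_k C(4,k)·g_1(k)·h(4−k) = 4·(-2)·4 + 6·4·(-2) + 1·16·1 = −32 − 48 + 16 = -64.

-64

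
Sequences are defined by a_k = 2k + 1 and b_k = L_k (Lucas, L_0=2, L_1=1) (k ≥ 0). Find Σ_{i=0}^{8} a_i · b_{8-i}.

496

The convolution is the t^8 coefficient of A(t)B(t).
Σ = 1·47 + 3·29 + 5·18 + 7·11 + 9·7 + 11·4 + 13·3 + 15·1 + 17·2 = 496.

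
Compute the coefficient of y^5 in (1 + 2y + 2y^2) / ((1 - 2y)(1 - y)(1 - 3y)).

1748

Partial fractions give a closed form: a_n = (-10)·2^n + (5/2)·1^n + (17/2)·3^n.
At n = 5: a_5 = 1748.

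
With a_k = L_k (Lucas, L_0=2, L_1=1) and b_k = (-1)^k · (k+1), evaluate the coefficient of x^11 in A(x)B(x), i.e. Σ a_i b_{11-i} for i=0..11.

44

This is [x^11] in the product of the two ordinary generating functions.
Σ = 2·(-12) + 1·11 + 3·(-10) + 4·9 + 7·(-8) + 11·7 + 18·(-6) + 29·5 + 47·(-4) + 76·3 + 123·(-2) + 199·1 = 44.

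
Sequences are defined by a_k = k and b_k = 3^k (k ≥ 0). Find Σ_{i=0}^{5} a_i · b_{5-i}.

The convolution is the t^5 coefficient of A(t)B(t).
Σ = 0·243 + 1·81 + 2·27 + 3·9 + 4·3 + 5·1 = 179.

179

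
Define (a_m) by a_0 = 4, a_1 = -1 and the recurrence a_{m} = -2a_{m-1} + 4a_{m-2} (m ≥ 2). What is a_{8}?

16000

The ordinary generating function has denominator 1 + 2z - 4z^2.
Iterating the recurrence: a_0,…,a_{8} = 4, -1, 18, -40, 152, -464, 1536, -4928, 16000.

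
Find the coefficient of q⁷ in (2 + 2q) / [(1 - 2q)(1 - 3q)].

16728

Partial fractions give a closed form: a_n = (-6)·2^n + (8)·3^n.
At n = 7: a_7 = 16728.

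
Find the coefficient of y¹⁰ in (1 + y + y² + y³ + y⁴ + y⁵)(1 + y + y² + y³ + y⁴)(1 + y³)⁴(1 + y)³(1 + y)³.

(1 + y + y² + y³ + y⁴ + y⁵) has coefficients 1,1,1,1,1,1 for degrees 0…5.
(1 + y + y² + y³ + y⁴) has coefficients 1,1,1,1,1,0,0,0,0,0,0 for degrees 0…10.
Multiplying by (1 + y³)⁴ gives running coefficients 1,1,1,5,5,4,10,10,6,10,10 for degrees 0…10.
Multiplying by (1 + y)³ gives running coefficients 1,4,7,12,24,35,42,57,70,68,68 for degrees 0…10.
Finally multiplying by (1 + y)³, the product of all factors after the first has coefficients 1,7,22,46,85,150,231,312,402,491,539 for degrees 0…10.
[y¹⁰] = 1·539 + 1·491 + 1·402 + 1·312 + 1·231 + 1·150 = 2125.

2125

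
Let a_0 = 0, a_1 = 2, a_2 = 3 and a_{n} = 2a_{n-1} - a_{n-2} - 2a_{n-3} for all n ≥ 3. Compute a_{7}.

-44

The ordinary generating function has denominator 1 - 2t + t^2 + 2t^3.
Iterating the recurrence: a_0,…,a_{7} = 0, 2, 3, 4, 1, -8, -25, -44.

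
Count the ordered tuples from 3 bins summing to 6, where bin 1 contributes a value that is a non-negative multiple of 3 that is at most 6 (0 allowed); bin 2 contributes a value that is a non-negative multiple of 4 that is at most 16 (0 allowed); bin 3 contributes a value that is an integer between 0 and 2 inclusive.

The generating function for the choices is (1 + x^3 + x^6)·(1 + x^4 + x^8 + x^12 + x^16)·(1 + x + x^2); the count is [x^6].
(1 + x^3 + x^6) has coefficients 1,0,0,1,0,0,1 for degrees 0…6.
(1 + x^4 + x^8 + x^12 + x^16) has coefficients 1,0,0,0,1,0,0 for degrees 0…6.
Finally multiplying by (1 + x + x^2), the product of all factors after the first has coefficients 1,1,1,0,1,1,1 for degrees 0…6.
[x^6] = 1·1 + 1·0 + 1·1 = 2.

2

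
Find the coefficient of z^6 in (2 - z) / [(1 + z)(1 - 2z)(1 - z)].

Partial fractions give a closed form: a_n = (1/2)·(-1)^n + (2)·2^n + (-1/2)·1^n.
At n = 6: a_6 = 128.

128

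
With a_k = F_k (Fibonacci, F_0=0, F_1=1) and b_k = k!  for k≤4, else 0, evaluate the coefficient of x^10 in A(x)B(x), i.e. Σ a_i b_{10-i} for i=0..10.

401

The convolution is the t^10 coefficient of A(t)B(t).
Σ = 0·0 + 1·0 + 1·0 + 2·0 + 3·0 + 5·0 + 8·24 + 13·6 + 21·2 + 34·1 + 55·1 = 401.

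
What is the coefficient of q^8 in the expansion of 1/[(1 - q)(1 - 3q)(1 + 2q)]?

Partial fractions give a closed form: a_n = (-1/6)·1^n + (9/10)·3^n + (4/15)·(-2)^n.
At n = 8: a_8 = 5973.

5973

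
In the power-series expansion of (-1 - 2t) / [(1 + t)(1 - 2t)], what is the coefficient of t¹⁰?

-1365

Partial fractions give a closed form: a_n = (1/3)·(-1)^n + (-4/3)·2^n.
At n = 10: a_10 = -1365.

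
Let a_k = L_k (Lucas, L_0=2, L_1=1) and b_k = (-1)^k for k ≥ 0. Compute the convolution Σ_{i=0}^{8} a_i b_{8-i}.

This is [x^8] in the product of the two ordinary generating functions.
Σ = 2·1 + 1·(-1) + 3·1 + 4·(-1) + 7·1 + 11·(-1) + 18·1 + 29·(-1) + 47·1 = 32.

32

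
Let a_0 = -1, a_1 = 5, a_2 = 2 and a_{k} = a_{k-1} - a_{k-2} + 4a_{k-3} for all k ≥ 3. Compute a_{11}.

386

The ordinary generating function has denominator 1 - t + t^2 - 4t^3.
Iterating the recurrence: a_0,…,a_{11} = -1, 5, 2, -7, 11, 26, -13, 5, 122, 65, -37, 386.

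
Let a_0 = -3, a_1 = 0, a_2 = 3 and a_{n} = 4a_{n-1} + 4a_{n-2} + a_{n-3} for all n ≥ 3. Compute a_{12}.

The ordinary generating function has denominator 1 - 4z - 4z^2 - z^3.
Iterating the recurrence: a_0,…,a_{12} = -3, 0, 3, 9, 48, 231, 1125, 5472, 26619, 129489, 629904, 3064191, 14905869.

14905869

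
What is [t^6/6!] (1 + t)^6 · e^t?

13327

The EGF product rule gives c_6 = Σ_{k_1+k_2=6} C(6; k_1,k_2) · ∏ g_i(k_i), where (1+t)^6 gives the falling factorial (6)_k; e^t gives (1)^k.
g_1(k) for k = 0…6: 1, 6, 30, 120, 360, 720, 720.
g_2(k) for k = 0…6: 1, 1, 1, 1, 1, 1, 1.
c_6 = Σ_k C(6,k)·g_1(k)·g_2(6−k) = 1·1·1 + 6·6·1 + 15·30·1 + 20·120·1 + 15·360·1 + 6·720·1 + 1·720·1 = 1 + 36 + 450 + 2400 + 5400 + 4320 + 720 = 13327.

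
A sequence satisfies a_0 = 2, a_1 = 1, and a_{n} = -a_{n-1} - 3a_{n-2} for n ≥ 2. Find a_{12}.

The ordinary generating function has denominator 1 + z + 3z^2.
Iterating the recurrence: a_0,…,a_{12} = 2, 1, -7, 4, 17, -29, -22, 109, -43, -284, 413, 439, -1678.

-1678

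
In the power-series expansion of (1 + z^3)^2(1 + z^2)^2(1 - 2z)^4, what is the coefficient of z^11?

(1 + z^3)^2 has coefficients 1,0,0,2,0,0,1 for degrees 0…6.
(1 + z^2)^2 has coefficients 1,0,2,0,1,0,0,0,0,0,0,0 for degrees 0…11.
Finally multiplying by (1 - 2z)^4, the product of all factors after the first has coefficients 1,-8,26,-48,65,-72,56,-32,16,0,0,0 for degrees 0…11.
[z^11] = 1·0 + 2·16 + 1·(-72) = -40.

-40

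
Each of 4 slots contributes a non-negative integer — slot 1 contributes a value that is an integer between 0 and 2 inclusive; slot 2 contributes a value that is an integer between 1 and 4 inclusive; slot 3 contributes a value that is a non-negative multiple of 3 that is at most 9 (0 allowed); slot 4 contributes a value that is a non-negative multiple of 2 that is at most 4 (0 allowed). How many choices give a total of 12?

The generating function for the choices is (1 + q + q^2)·(q + q^2 + q^3 + q^4)·(1 + q^3 + q^6 + q^9)·(1 + q^2 + q^4); the count is [q^12].
(1 + q + q^2) has coefficients 1,1,1 for degrees 0…2.
(q + q^2 + q^3 + q^4) has coefficients 0,1,1,1,1,0,0,0,0,0,0,0,0 for degrees 0…12.
Multiplying by (1 + q^3 + q^6 + q^9) gives running coefficients 0,1,1,1,2,1,1,2,1,1,2,1,1 for degrees 0…12.
Finally multiplying by (1 + q^2 + q^4), the product of all factors after the first has coefficients 0,1,1,2,3,3,4,4,4,4,4,4,4 for degrees 0…12.
[q^12] = 1·4 + 1·4 + 1·4 = 12.

12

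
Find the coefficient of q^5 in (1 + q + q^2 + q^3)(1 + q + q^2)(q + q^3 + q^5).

6

(1 + q + q^2 + q^3) has coefficients 1,1,1,1 for degrees 0…3.
(1 + q + q^2) has coefficients 1,1,1,0,0,0 for degrees 0…5.
Finally multiplying by (q + q^3 + q^5), the product of all factors after the first has coefficients 0,1,1,2,1,2 for degrees 0…5.
[q^5] = 1·2 + 1·1 + 1·2 + 1·1 = 6.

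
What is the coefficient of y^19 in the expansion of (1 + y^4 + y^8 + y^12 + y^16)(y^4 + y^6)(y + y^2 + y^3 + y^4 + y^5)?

3

(1 + y^4 + y^8 + y^12 + y^16) has coefficients 1,0,0,0,1,0,0,0,1,0,0,0,1,0,0,0,1 for degrees 0…16.
(y^4 + y^6) has coefficients 0,0,0,0,1,0,1,0,0,0,0,0,0,0,0,0,0,0,0,0 for degrees 0…19.
Finally multiplying by (y + y^2 + y^3 + y^4 + y^5), the product of all factors after the first has coefficients 0,0,0,0,0,1,1,2,2,2,1,1,0,0,0,0,0,0,0,0 for degrees 0…19.
[y^19] = 1·0 + 1·0 + 1·1 + 1·2 + 1·0 = 3.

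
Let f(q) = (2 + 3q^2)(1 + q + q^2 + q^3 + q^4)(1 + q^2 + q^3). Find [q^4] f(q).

12

(2 + 3q^2) has coefficients 2,0,3 for degrees 0…2.
(1 + q + q^2 + q^3 + q^4) has coefficients 1,1,1,1,1 for degrees 0…4.
Finally multiplying by (1 + q^2 + q^3), the product of all factors after the first has coefficients 1,1,2,3,3 for degrees 0…4.
[q^4] = 2·3 + 3·2 = 12.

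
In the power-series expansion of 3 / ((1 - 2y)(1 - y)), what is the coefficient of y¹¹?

12285

Partial fractions give a closed form: a_n = (6)·2^n + (-3)·1^n.
At n = 11: a_11 = 12285.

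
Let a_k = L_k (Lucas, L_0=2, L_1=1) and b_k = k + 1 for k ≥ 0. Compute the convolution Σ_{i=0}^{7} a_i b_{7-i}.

187

Write out a_i and b_{7-i} for i = 0,…,7 and sum the products.
Σ = 2·8 + 1·7 + 3·6 + 4·5 + 7·4 + 11·3 + 18·2 + 29·1 = 187.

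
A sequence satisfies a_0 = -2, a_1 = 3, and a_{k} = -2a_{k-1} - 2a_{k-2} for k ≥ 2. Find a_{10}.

The ordinary generating function has denominator 1 + 2x + 2x^2.
Iterating the recurrence: a_0,…,a_{10} = -2, 3, -2, -2, 8, -12, 8, 8, -32, 48, -32.

-32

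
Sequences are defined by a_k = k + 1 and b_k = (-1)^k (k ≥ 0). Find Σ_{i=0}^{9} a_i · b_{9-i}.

5

This is [x^9] in the product of the two ordinary generating functions.
Σ = 1·(-1) + 2·1 + 3·(-1) + 4·1 + 5·(-1) + 6·1 + 7·(-1) + 8·1 + 9·(-1) + 10·1 = 5.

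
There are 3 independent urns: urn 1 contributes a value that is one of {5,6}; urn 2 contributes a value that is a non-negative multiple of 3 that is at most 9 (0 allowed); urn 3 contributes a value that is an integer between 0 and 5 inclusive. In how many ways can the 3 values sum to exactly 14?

The generating function for the choices is (z^5 + z^6)·(1 + z^3 + z^6 + z^9)·(1 + z + z^2 + z^3 + z^4 + z^5); the count is [z^14].
(z^5 + z^6) has coefficients 0,0,0,0,0,1,1 for degrees 0…6.
(1 + z^3 + z^6 + z^9) has coefficients 1,0,0,1,0,0,1,0,0,1,0,0,0,0,0 for degrees 0…14.
Finally multiplying by (1 + z + z^2 + z^3 + z^4 + z^5), the product of all factors after the first has coefficients 1,1,1,2,2,2,2,2,2,2,2,2,1,1,1 for degrees 0…14.
[z^14] = 1·2 + 1·2 = 4.

4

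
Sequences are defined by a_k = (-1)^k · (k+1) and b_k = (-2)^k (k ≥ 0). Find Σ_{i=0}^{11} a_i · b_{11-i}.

-8178

The convolution is the t^11 coefficient of A(t)B(t).
Σ = 1·(-2048) − 2·1024 + 3·(-512) − 4·256 + 5·(-128) − 6·64 + 7·(-32) − 8·16 + 9·(-8) − 10·4 + 11·(-2) − 12·1 = -8178.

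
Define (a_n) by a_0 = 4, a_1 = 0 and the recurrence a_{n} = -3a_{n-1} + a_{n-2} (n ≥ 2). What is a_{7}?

-1440

The ordinary generating function has denominator 1 + 3y - y^2.
Iterating the recurrence: a_0,…,a_{7} = 4, 0, 4, -12, 40, -132, 436, -1440.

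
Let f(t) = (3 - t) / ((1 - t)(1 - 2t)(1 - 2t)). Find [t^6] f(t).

The denominator gives the recurrence a_n = 5a_(n−1) − 8a_(n−2) + 4a_(n−3) for n ≥ 3; the numerator fixes a_0 = 3, a_1 = 14, a_2 = 46.
Iterating: 3, 14, 46, 130, 338, 834, 1986, so a_6 = 1986.

1986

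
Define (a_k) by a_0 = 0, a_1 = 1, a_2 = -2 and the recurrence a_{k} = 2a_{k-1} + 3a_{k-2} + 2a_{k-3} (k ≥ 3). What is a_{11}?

-18241

The ordinary generating function has denominator 1 - 2q - 3q^2 - 2q^3.
Iterating the recurrence: a_0,…,a_{11} = 0, 1, -2, -1, -6, -19, -58, -185, -582, -1835, -5786, -18241.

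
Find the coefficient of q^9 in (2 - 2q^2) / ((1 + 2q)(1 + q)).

-1536

The denominator gives the recurrence a_n = −3a_(n−1) − 2a_(n−2) for n ≥ 3; the numerator fixes a_0 = 2, a_1 = -6, a_2 = 12.
Iterating: 2, -6, 12, -24, 48, -96, 192, -384, 768, -1536, so a_9 = -1536.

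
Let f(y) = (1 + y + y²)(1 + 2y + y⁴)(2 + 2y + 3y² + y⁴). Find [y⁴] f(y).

16

(1 + y + y²) has coefficients 1,1,1 for degrees 0…2.
(1 + 2y + y⁴) has coefficients 1,2,0,0,1 for degrees 0…4.
Finally multiplying by (2 + 2y + 3y² + y⁴), the product of all factors after the first has coefficients 2,6,7,6,3 for degrees 0…4.
[y⁴] = 1·3 + 1·6 + 1·7 = 16.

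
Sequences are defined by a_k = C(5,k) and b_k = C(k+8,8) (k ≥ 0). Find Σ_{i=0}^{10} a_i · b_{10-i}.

374660

This is [x^10] in the product of the two ordinary generating functions.
Σ = 1·43758 + 5·24310 + 10·12870 + 10·6435 + 5·3003 + 1·1287 + 0·495 + 0·165 + 0·45 + 0·9 + 0·1 = 374660.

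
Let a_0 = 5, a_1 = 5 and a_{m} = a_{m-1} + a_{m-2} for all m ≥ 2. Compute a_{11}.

The ordinary generating function has denominator 1 - z - z^2.
Iterating the recurrence: a_0,…,a_{11} = 5, 5, 10, 15, 25, 40, 65, 105, 170, 275, 445, 720.

720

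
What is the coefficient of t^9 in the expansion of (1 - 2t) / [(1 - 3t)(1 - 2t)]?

19683

Partial fractions give a closed form: a_n = (1)·3^n.
At n = 9: a_9 = 19683.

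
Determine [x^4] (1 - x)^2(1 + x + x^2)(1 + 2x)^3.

-13

(1 - x)^2 has coefficients 1,-2,1 for degrees 0…2.
(1 + x + x^2) has coefficients 1,1,1,0,0 for degrees 0…4.
Finally multiplying by (1 + 2x)^3, the product of all factors after the first has coefficients 1,7,19,26,20 for degrees 0…4.
[x^4] = 1·20 − 2·26 + 1·19 = -13.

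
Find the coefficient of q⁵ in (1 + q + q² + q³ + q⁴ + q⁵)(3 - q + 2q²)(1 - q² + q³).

4

(1 + q + q² + q³ + q⁴ + q⁵) has coefficients 1,1,1,1,1,1 for degrees 0…5.
(3 - q + 2q²) has coefficients 3,-1,2,0,0,0 for degrees 0…5.
Finally multiplying by (1 - q² + q³), the product of all factors after the first has coefficients 3,-1,-1,4,-3,2 for degrees 0…5.
[q⁵] = 1·2 + 1·(-3) + 1·4 + 1·(-1) + 1·(-1) + 1·3 = 4.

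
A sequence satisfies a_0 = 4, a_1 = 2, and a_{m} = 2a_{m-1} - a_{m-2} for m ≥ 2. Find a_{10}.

The ordinary generating function has denominator 1 - 2t + t^2.
Iterating the recurrence: a_0,…,a_{10} = 4, 2, 0, -2, -4, -6, -8, -10, -12, -14, -16.

-16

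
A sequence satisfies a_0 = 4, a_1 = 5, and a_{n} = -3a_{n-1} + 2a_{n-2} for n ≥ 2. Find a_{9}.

The ordinary generating function has denominator 1 + 3y - 2y^2.
Iterating the recurrence: a_0,…,a_{9} = 4, 5, -7, 31, -107, 383, -1363, 4855, -17291, 61583.

61583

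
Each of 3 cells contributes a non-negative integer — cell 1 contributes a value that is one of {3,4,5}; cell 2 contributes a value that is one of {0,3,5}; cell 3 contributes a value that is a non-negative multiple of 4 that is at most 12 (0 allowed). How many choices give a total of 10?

The generating function for the choices is (z³ + z⁴ + z⁵)·(1 + z³ + z⁵)·(1 + z⁴ + z⁸ + z¹²); the count is [z¹⁰].
(z³ + z⁴ + z⁵) has coefficients 0,0,0,1,1,1 for degrees 0…5.
(1 + z³ + z⁵) has coefficients 1,0,0,1,0,1,0,0,0,0,0 for degrees 0…10.
Finally multiplying by (1 + z⁴ + z⁸ + z¹²), the product of all factors after the first has coefficients 1,0,0,1,1,1,0,1,1,1,0 for degrees 0…10.
[z¹⁰] = 1·1 + 1·0 + 1·1 = 2.

2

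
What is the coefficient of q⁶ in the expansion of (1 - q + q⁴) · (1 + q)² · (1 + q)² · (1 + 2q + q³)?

10

(1 - q + q⁴) has coefficients 1,-1,0,0,1 for degrees 0…4.
(1 + q)² has coefficients 1,2,1,0,0,0,0 for degrees 0…6.
Multiplying by (1 + q)² gives running coefficients 1,4,6,4,1,0,0 for degrees 0…6.
Finally multiplying by (1 + 2q + q³), the product of all factors after the first has coefficients 1,6,14,17,13,8,4 for degrees 0…6.
[q⁶] = 1·4 − 1·8 + 1·14 = 10.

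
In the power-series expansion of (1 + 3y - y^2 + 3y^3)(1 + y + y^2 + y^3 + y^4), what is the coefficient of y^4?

(1 + 3y - y^2 + 3y^3) has coefficients 1,3,-1,3 for degrees 0…3.
(1 + y + y^2 + y^3 + y^4) has coefficients 1,1,1,1,1 for degrees 0…4.
[y^4] = 1·1 + 3·1 − 1·1 + 3·1 = 6.

6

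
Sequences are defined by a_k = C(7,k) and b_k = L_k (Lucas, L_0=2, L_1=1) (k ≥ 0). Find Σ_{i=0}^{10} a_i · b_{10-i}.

Write out a_i and b_{10-i} for i = 0,…,10 and sum the products.
Σ = 1·123 + 7·76 + 21·47 + 35·29 + 35·18 + 21·11 + 7·7 + 1·4 + 0·3 + 0·1 + 0·2 = 3571.

3571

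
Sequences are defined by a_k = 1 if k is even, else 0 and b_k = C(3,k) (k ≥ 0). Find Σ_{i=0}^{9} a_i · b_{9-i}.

4

The convolution is the t^9 coefficient of A(t)B(t).
Σ = 1·0 + 0·0 + 1·0 + 0·0 + 1·0 + 0·0 + 1·1 + 0·3 + 1·3 + 0·1 = 4.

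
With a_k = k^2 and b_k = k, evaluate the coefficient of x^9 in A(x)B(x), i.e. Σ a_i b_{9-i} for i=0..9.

The convolution is the x^9 coefficient of A(x)B(x).
Σ = 0·9 + 1·8 + 4·7 + 9·6 + 16·5 + 25·4 + 36·3 + 49·2 + 64·1 + 81·0 = 540.

540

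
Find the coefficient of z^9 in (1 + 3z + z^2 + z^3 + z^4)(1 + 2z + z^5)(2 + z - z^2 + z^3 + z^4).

(1 + 3z + z^2 + z^3 + z^4) has coefficients 1,3,1,1,1 for degrees 0…4.
(1 + 2z + z^5) has coefficients 1,2,0,0,0,1,0,0,0,0 for degrees 0…9.
Finally multiplying by (2 + z - z^2 + z^3 + z^4), the product of all factors after the first has coefficients 2,5,1,-1,3,4,1,-1,1,1 for degrees 0…9.
[z^9] = 1·1 + 3·1 + 1·(-1) + 1·1 + 1·4 = 8.

8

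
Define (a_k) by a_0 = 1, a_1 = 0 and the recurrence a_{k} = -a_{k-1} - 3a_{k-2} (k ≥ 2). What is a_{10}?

222

The ordinary generating function has denominator 1 + z + 3z^2.
Iterating the recurrence: a_0,…,a_{10} = 1, 0, -3, 3, 6, -15, -3, 48, -39, -105, 222.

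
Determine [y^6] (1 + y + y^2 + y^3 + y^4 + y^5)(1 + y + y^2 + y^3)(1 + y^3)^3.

(1 + y + y^2 + y^3 + y^4 + y^5) has coefficients 1,1,1,1,1,1 for degrees 0…5.
(1 + y + y^2 + y^3) has coefficients 1,1,1,1,0,0,0 for degrees 0…6.
Finally multiplying by (1 + y^3)^3, the product of all factors after the first has coefficients 1,1,1,4,3,3,6 for degrees 0…6.
[y^6] = 1·6 + 1·3 + 1·3 + 1·4 + 1·1 + 1·1 = 18.

18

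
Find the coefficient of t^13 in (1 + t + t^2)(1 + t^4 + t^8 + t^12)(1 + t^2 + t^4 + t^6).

2

(1 + t + t^2) has coefficients 1,1,1 for degrees 0…2.
(1 + t^4 + t^8 + t^12) has coefficients 1,0,0,0,1,0,0,0,1,0,0,0,1,0 for degrees 0…13.
Finally multiplying by (1 + t^2 + t^4 + t^6), the product of all factors after the first has coefficients 1,0,1,0,2,0,2,0,2,0,2,0,2,0 for degrees 0…13.
[t^13] = 1·0 + 1·2 + 1·0 = 2.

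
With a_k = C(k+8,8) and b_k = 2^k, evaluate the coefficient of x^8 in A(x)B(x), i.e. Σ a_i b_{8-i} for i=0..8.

The convolution is the x^8 coefficient of A(x)B(x).
Σ = 1·256 + 9·128 + 45·64 + 165·32 + 495·16 + 1287·8 + 3003·4 + 6435·2 + 12870·1 = 65536.

65536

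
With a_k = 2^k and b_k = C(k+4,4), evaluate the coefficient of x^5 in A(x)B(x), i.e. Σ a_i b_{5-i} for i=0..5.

638

The convolution is the t^5 coefficient of A(t)B(t).
Σ = 1·126 + 2·70 + 4·35 + 8·15 + 16·5 + 32·1 = 638.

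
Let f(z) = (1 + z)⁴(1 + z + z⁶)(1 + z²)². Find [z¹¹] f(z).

(1 + z)⁴ has coefficients 1,4,6,4,1 for degrees 0…4.
(1 + z + z⁶) has coefficients 1,1,0,0,0,0,1,0,0,0,0,0 for degrees 0…11.
Finally multiplying by (1 + z²)², the product of all factors after the first has coefficients 1,1,2,2,1,1,1,0,2,0,1,0 for degrees 0…11.
[z¹¹] = 1·0 + 4·1 + 6·0 + 4·2 + 1·0 = 12.

12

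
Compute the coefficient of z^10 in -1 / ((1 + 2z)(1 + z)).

-2047

Partial fractions give a closed form: a_n = (-2)·(-2)^n + (1)·(-1)^n.
At n = 10: a_10 = -2047.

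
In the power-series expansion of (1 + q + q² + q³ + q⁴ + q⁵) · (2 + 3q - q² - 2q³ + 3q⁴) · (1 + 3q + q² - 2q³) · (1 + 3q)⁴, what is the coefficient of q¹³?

(1 + q + q² + q³ + q⁴ + q⁵) has coefficients 1,1,1,1,1,1 for degrees 0…5.
(2 + 3q - q² - 2q³ + 3q⁴) has coefficients 2,3,-1,-2,3,0,0,0,0,0,0,0,0,0 for degrees 0…13.
Multiplying by (1 + 3q + q² - 2q³) gives running coefficients 2,9,10,-6,-10,9,7,-6,0,0,0,0,0,0 for degrees 0…13.
Finally multiplying by (1 + 3q)⁴, the product of all factors after the first has coefficients 2,33,226,816,1592,1374,-263,-1002,468,1161,-81,-486,0,0 for degrees 0…13.
[q¹³] = 1·0 + 1·0 + 1·(-486) + 1·(-81) + 1·1161 + 1·468 = 1062.

1062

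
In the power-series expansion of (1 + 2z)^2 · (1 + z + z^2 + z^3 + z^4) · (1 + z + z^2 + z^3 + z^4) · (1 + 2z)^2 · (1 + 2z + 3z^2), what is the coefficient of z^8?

(1 + 2z)^2 has coefficients 1,4,4 for degrees 0…2.
(1 + z + z^2 + z^3 + z^4) has coefficients 1,1,1,1,1,0,0,0,0 for degrees 0…8.
Multiplying by (1 + z + z^2 + z^3 + z^4) gives running coefficients 1,2,3,4,5,4,3,2,1 for degrees 0…8.
Multiplying by (1 + 2z)^2 gives running coefficients 1,6,15,24,33,40,39,30,21 for degrees 0…8.
Finally multiplying by (1 + 2z + 3z^2), the product of all factors after the first has coefficients 1,8,30,72,126,178,218,228,198 for degrees 0…8.
[z^8] = 1·198 + 4·228 + 4·218 = 1982.

1982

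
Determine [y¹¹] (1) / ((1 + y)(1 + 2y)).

-4095

The denominator gives the recurrence a_n = −3a_(n−1) − 2a_(n−2) for n ≥ 2; the numerator fixes a_0 = 1, a_1 = -3.
Iterating: 1, -3, 7, -15, 31, -63, 127, -255, 511, -1023, 2047, -4095, so a_11 = -4095.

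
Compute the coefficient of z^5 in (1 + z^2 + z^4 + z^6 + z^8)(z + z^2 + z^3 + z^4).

2

(1 + z^2 + z^4 + z^6 + z^8) has coefficients 1,0,1,0,1,0 for degrees 0…5.
(z + z^2 + z^3 + z^4) has coefficients 0,1,1,1,1,0 for degrees 0…5.
[z^5] = 1·0 + 1·1 + 1·1 = 2.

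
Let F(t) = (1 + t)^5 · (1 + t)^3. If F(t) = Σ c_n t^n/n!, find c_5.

6720

The EGF product rule gives c_5 = Σ_{k_1+k_2=5} C(5; k_1,k_2) · ∏ g_i(k_i), where (1+t)^5 gives the falling factorial (5)_k; (1+t)^3 gives the falling factorial (3)_k.
g_1(k) for k = 0…5: 1, 5, 20, 60, 120, 120.
g_2(k) for k = 0…5: 1, 3, 6, 6, 0, 0.
c_5 = Σ_k C(5,k)·g_1(k)·g_2(5−k) = 10·20·6 + 10·60·6 + 5·120·3 + 1·120·1 = 1200 + 3600 + 1800 + 120 = 6720.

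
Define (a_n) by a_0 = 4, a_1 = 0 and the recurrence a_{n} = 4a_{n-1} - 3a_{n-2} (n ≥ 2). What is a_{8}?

-13116

The ordinary generating function has denominator 1 - 4z + 3z^2.
Iterating the recurrence: a_0,…,a_{8} = 4, 0, -12, -48, -156, -480, -1452, -4368, -13116.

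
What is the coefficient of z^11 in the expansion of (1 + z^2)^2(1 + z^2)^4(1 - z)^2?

(1 + z^2)^2 has coefficients 1,0,2,0,1 for degrees 0…4.
(1 + z^2)^4 has coefficients 1,0,4,0,6,0,4,0,1,0,0,0 for degrees 0…11.
Finally multiplying by (1 - z)^2, the product of all factors after the first has coefficients 1,-2,5,-8,10,-12,10,-8,5,-2,1,0 for degrees 0…11.
[z^11] = 1·0 + 2·(-2) + 1·(-8) = -12.

-12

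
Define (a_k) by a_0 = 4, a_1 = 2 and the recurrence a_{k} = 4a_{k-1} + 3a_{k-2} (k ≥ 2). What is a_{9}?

The ordinary generating function has denominator 1 - 4q - 3q^2.
Iterating the recurrence: a_0,…,a_{9} = 4, 2, 20, 86, 404, 1874, 8708, 40454, 187940, 873122.

873122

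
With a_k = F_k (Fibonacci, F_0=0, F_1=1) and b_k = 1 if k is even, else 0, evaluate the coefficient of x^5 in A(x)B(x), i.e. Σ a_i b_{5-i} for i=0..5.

8

The convolution is the t^5 coefficient of A(t)B(t).
Σ = 0·0 + 1·1 + 1·0 + 2·1 + 3·0 + 5·1 = 8.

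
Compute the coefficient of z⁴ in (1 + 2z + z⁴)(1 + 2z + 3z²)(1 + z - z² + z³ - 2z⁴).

(1 + 2z + z⁴) has coefficients 1,2,0,0,1 for degrees 0…4.
(1 + 2z + 3z²) has coefficients 1,2,3,0,0 for degrees 0…4.
Finally multiplying by (1 + z - z² + z³ - 2z⁴), the product of all factors after the first has coefficients 1,3,4,2,-3 for degrees 0…4.
[z⁴] = 1·(-3) + 2·2 + 1·1 = 2.

2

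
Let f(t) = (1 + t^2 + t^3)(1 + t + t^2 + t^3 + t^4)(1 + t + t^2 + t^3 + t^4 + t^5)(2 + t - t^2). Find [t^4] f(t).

23

(1 + t^2 + t^3) has coefficients 1,0,1,1 for degrees 0…3.
(1 + t + t^2 + t^3 + t^4) has coefficients 1,1,1,1,1 for degrees 0…4.
Multiplying by (1 + t + t^2 + t^3 + t^4 + t^5) gives running coefficients 1,2,3,4,5 for degrees 0…4.
Finally multiplying by (2 + t - t^2), the product of all factors after the first has coefficients 2,5,7,9,11 for degrees 0…4.
[t^4] = 1·11 + 1·7 + 1·5 = 23.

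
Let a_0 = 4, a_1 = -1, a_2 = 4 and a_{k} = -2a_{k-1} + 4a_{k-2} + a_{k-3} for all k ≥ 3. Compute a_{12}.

293692

The ordinary generating function has denominator 1 + 2q - 4q^2 - q^3.
Iterating the recurrence: a_0,…,a_{12} = 4, -1, 4, -8, 31, -90, 296, -921, 2936, -9260, 29343, -92790, 293692.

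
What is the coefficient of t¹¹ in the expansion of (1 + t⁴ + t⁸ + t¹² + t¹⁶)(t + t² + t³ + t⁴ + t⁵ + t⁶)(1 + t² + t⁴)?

4

(1 + t⁴ + t⁸ + t¹² + t¹⁶) has coefficients 1,0,0,0,1,0,0,0,1,0,0,0 for degrees 0…11.
(t + t² + t³ + t⁴ + t⁵ + t⁶) has coefficients 0,1,1,1,1,1,1,0,0,0,0,0 for degrees 0…11.
Finally multiplying by (1 + t² + t⁴), the product of all factors after the first has coefficients 0,1,1,2,2,3,3,2,2,1,1,0 for degrees 0…11.
[t¹¹] = 1·0 + 1·2 + 1·2 = 4.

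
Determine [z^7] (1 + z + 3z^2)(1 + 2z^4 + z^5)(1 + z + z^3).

12

(1 + z + 3z^2) has coefficients 1,1,3 for degrees 0…2.
(1 + 2z^4 + z^5) has coefficients 1,0,0,0,2,1,0,0 for degrees 0…7.
Finally multiplying by (1 + z + z^3), the product of all factors after the first has coefficients 1,1,0,1,2,3,1,2 for degrees 0…7.
[z^7] = 1·2 + 1·1 + 3·3 = 12.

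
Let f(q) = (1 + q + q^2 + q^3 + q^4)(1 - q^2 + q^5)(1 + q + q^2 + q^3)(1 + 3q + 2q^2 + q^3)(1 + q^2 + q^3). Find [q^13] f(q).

46

(1 + q + q^2 + q^3 + q^4) has coefficients 1,1,1,1,1 for degrees 0…4.
(1 - q^2 + q^5) has coefficients 1,0,-1,0,0,1,0,0,0,0,0,0,0,0 for degrees 0…13.
Multiplying by (1 + q + q^2 + q^3) gives running coefficients 1,1,0,0,-1,0,1,1,1,0,0,0,0,0 for degrees 0…13.
Multiplying by (1 + 3q + 2q^2 + q^3) gives running coefficients 1,4,5,3,0,-3,-1,3,6,6,3,1,0,0 for degrees 0…13.
Finally multiplying by (1 + q^2 + q^3), the product of all factors after the first has coefficients 1,4,6,8,9,5,2,0,2,8,12,13,9,4 for degrees 0…13.
[q^13] = 1·4 + 1·9 + 1·13 + 1·12 + 1·8 = 46.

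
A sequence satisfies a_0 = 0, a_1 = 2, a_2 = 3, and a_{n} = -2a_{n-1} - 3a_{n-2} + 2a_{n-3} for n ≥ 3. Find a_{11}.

The ordinary generating function has denominator 1 + 2z + 3z^2 - 2z^3.
Iterating the recurrence: a_0,…,a_{11} = 0, 2, 3, -12, 19, 4, -89, 204, -133, -524, 1855, -2404.

-2404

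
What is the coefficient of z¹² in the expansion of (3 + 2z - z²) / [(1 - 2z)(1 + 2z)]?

11264

The denominator gives the recurrence a_n = 4a_(n−2) for n ≥ 3; the numerator fixes a_0 = 3, a_1 = 2, a_2 = 11.
Iterating: 3, 2, 11, 8, 44, 32, 176, 128, 704, 512, 2816, 2048, 11264, so a_12 = 11264.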